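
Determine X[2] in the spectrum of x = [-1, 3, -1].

X[2] = Σ(n=0 to 2) x[n] · ω_3^(2n) where ω_3 = e^(-2πi/3)
= (-1)·ω_3^0 + (3)·ω_3^2 + (-1)·ω_3^4

X[2] = -2.0000+3.4641i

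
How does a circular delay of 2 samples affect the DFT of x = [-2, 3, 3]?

Time shift by 2: X_shifted[k] = ω_3^(2k) · X[k]
Shifted x = [3, 3, -2]

DFT(x[n-2]) = [4, 2.5000-4.3301i, 2.5000+4.3301i]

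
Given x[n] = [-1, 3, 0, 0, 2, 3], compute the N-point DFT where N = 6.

X[k] = Σ(n=0 to 5) x[n] · ω_6^(nk)
where ω_6 = e^(-2πi/6)

Computing each X[k]:
X[0] = 7
X[1] = 1.0000+1.7321i
X[2] = -5.0000-1.7321i
X[3] = -5
X[4] = -5.0000+1.7321i
X[5] = 1.0000-1.7321i

X = [7, 1.0000+1.7321i, -5.0000-1.7321i, -5, -5.0000+1.7321i, 1.0000-1.7321i]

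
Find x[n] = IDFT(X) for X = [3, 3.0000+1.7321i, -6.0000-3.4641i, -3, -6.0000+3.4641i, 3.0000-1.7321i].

x[n] = (1/6) Σ(k=0 to 5) X[k] · e^(2πikn/6)

Computing each x[n]:
x[0] = -1
x[1] = 3
x[2] = -1
x[3] = -2
x[4] = 2
x[5] = 2

x = [-1, 3, -1, -2, 2, 2]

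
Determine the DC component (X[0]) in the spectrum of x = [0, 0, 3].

X[0] = Σ(n=0 to 2) x[n] · ω_3^0 = Σ x[n]
= (0) + (0) + (3)

X[0] = 3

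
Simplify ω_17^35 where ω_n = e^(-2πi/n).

Since ω_17^17 = 1, powers reduce modulo 17.
35 mod 17 = 1
So ω_17^35 = ω_17^1 = e^(-2πi·1/17)

ω_17^35 = ω_17^1 = 0.9325-0.3612i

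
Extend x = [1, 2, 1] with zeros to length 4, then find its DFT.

Original 3-point DFT: [4, -0.5000-0.8660i, -0.5000+0.8660i]
Zero-padded 4-point DFT provides frequency interpolation.

DFT_4([x, 0, ...]) = [4, -2i, 0, 2i]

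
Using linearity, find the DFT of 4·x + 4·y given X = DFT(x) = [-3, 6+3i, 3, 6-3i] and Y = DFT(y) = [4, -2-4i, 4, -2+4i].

By linearity: DFT(4x + 4y) = 4·DFT(x) + 4·DFT(y)
= 4·[-3, 6+3i, 3, 6-3i] + 4·[4, -2-4i, 4, -2+4i]

Computing element-wise:
Z[0] = 4·(-3) + 4·(4) = 4
Z[1] = 4·(6+3i) + 4·(-2-4i) = 16-4i
Z[2] = 4·(3) + 4·(4) = 28
Z[3] = 4·(6-3i) + 4·(-2+4i) = 16+4i

DFT(4x + 4y) = 4·X + 4·Y = [4, 16-4i, 28, 16+4i]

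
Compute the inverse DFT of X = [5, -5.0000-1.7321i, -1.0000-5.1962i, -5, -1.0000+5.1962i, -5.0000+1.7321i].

x[n] = (1/6) Σ(k=0 to 5) X[k] · e^(2πikn/6)

Computing each x[n]:
x[0] = -2
x[1] = 3
x[2] = 0
x[3] = 3
x[4] = 2
x[5] = -1

x = [-2, 3, 0, 3, 2, -1]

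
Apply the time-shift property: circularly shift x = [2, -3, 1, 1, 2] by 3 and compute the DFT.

Time shift by 3: X_shifted[k] = ω_5^(3k) · X[k]
Shifted x = [1, 1, 2, 2, -3]

DFT(x[n-3]) = [3, -2.8541-3.8042i, 3.8541-2.3511i, 3.8541+2.3511i, -2.8541+3.8042i]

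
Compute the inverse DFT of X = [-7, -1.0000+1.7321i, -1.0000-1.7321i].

x[n] = (1/3) Σ(k=0 to 2) X[k] · e^(2πikn/3)

Computing each x[n]:
x[0] = -3
x[1] = -3
x[2] = -1

x = [-3, -3, -1]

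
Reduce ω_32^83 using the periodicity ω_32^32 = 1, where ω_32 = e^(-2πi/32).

Since ω_32^32 = 1, powers reduce modulo 32.
83 mod 32 = 19
So ω_32^83 = ω_32^19 = e^(-2πi·19/32)

ω_32^83 = ω_32^19 = -0.8315+0.5556i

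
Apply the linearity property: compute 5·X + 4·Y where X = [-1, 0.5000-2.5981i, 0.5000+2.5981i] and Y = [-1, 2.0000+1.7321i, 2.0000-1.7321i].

By linearity: DFT(5x + 4y) = 5·DFT(x) + 4·DFT(y)
= 5·[-1, 0.5000-2.5981i, 0.5000+2.5981i] + 4·[-1, 2.0000+1.7321i, 2.0000-1.7321i]

Computing element-wise:
Z[0] = 5·(-1) + 4·(-1) = -9
Z[1] = 5·(0.5000-2.5981i) + 4·(2.0000+1.7321i) = 10.5000-6.0621i
Z[2] = 5·(0.5000+2.5981i) + 4·(2.0000-1.7321i) = 10.5000+6.0621i

DFT(5x + 4y) = 5·X + 4·Y = [-9, 10.5000-6.0621i, 10.5000+6.0621i]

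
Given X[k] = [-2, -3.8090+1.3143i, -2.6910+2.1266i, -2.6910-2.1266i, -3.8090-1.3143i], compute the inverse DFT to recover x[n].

x[n] = (1/5) Σ(k=0 to 4) X[k] · e^(2πikn/5)

Computing each x[n]:
x[0] = -3
x[1] = -1
x[2] = 1
x[3] = 0
x[4] = 1

x = [-3, -1, 1, 0, 1]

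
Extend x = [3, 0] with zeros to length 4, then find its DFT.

Original 2-point DFT: [3, 3]
Zero-padded 4-point DFT provides frequency interpolation.

DFT_4([x, 0, ...]) = [3, 3, 3, 3]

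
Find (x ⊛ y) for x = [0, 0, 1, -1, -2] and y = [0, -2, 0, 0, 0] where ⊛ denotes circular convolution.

(x ⊛ y)[n] = Σ(m=0 to 4) x[m] · y[(n-m) mod 5]

Computing each output sample:
(x ⊛ y)[0] = 4
(x ⊛ y)[1] = 0
(x ⊛ y)[2] = 0
(x ⊛ y)[3] = -2
(x ⊛ y)[4] = 2

x ⊛ y = [4, 0, 0, -2, 2]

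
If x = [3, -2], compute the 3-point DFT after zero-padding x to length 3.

Original 2-point DFT: [1, 5]
Zero-padded 3-point DFT provides frequency interpolation.

DFT_3([x, 0, ...]) = [1, 4.0000+1.7321i, 4.0000-1.7321i]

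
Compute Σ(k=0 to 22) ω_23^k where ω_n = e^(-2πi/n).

Sum of all nth roots of unity equals 0 for n > 1 (geometric series with r ≠ 1).

0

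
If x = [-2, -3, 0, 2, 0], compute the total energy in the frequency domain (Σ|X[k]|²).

Parseval: Σ|x[n]|² = (1/N)Σ|X[k]|², so Σ|X[k]|² = N·Σ|x[n]|² = 5·17.0000

Σ|X[k]|² = N·Σ|x[n]|² = 5·17.0000 = 85.0000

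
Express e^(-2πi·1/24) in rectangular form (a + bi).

ω_24^1 = e^(-2πi·1/24)
= cos(-2π·1/24) + i·sin(-2π·1/24)
= cos(-2π/24) + i·sin(-2π/24)

ω_24^1 = cos(-2π/24) + i·sin(-2π/24) = 0.9659-0.2588i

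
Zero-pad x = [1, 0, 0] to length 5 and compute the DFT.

Original 3-point DFT: [1, 1, 1]
Zero-padded 5-point DFT provides frequency interpolation.

DFT_5([x, 0, ...]) = [1, 1, 1, 1, 1]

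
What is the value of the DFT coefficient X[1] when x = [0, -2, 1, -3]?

X[1] = Σ(n=0 to 3) x[n] · ω_4^(1n) where ω_4 = e^(-2πi/4)
= (0)·ω_4^0 + (-2)·ω_4^1 + (1)·ω_4^2 + (-3)·ω_4^3

X[1] = -1-1i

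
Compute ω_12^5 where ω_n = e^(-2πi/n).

ω_12^5 = e^(-2πi·5/12)
= cos(-2π·5/12) + i·sin(-2π·5/12)
= cos(-10π/12) + i·sin(-10π/12)

ω_12^5 = cos(-10π/12) + i·sin(-10π/12) = -0.8660-0.5000i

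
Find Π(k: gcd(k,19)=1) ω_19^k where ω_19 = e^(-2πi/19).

The primitive 19th roots of unity are ω_19^k for k coprime to 19: k ∈ {1, 2, 3, 4, 5, 6, 7, 8, 9, 10, 11, 12, 13, 14, 15, 16, 17, 18}
Their product equals the constant term of the cyclotomic polynomial Φ_19(x) up to sign.
For n ≥ 3, the product of all primitive nth roots of unity is 1. (For n=1 it is 1; for n=2 it is -1.)

1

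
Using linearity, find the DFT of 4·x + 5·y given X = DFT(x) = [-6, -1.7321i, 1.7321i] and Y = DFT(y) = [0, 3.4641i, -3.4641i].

By linearity: DFT(4x + 5y) = 4·DFT(x) + 5·DFT(y)
= 4·[-6, -1.7321i, 1.7321i] + 5·[0, 3.4641i, -3.4641i]

Computing element-wise:
Z[0] = 4·(-6) + 5·(0) = -24
Z[1] = 4·(-1.7321i) + 5·(3.4641i) = 10.3921i
Z[2] = 4·(1.7321i) + 5·(-3.4641i) = -10.3921i

DFT(4x + 5y) = 4·X + 5·Y = [-24, 10.3921i, -10.3921i]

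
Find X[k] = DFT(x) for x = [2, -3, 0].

X[k] = Σ(n=0 to 2) x[n] · ω_3^(nk)
where ω_3 = e^(-2πi/3)

Computing each X[k]:
X[0] = -1
X[1] = 3.5000+2.5981i
X[2] = 3.5000-2.5981i

X = [-1, 3.5000+2.5981i, 3.5000-2.5981i]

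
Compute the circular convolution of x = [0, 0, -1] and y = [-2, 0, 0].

(x ⊛ y)[n] = Σ(m=0 to 2) x[m] · y[(n-m) mod 3]

Computing each output sample:
(x ⊛ y)[0] = 0
(x ⊛ y)[1] = 0
(x ⊛ y)[2] = 2

x ⊛ y = [0, 0, 2]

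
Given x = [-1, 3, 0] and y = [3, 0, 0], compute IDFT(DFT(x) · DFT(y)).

(x ⊛ y)[n] = Σ(m=0 to 2) x[m] · y[(n-m) mod 3]

Computing each output sample:
(x ⊛ y)[0] = -3
(x ⊛ y)[1] = 9
(x ⊛ y)[2] = 0

x ⊛ y = [-3, 9, 0]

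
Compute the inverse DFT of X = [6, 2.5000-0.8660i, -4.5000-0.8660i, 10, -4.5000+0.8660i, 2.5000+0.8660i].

x[n] = (1/6) Σ(k=0 to 5) X[k] · e^(2πikn/6)

Computing each x[n]:
x[0] = 2
x[1] = 1
x[2] = 3
x[3] = -3
x[4] = 3
x[5] = 0

x = [2, 1, 3, -3, 3, 0]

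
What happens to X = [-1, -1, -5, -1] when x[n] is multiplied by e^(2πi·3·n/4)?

Modulation property: DFT(ω_4^(-3n)·x[n]) = X[(k-3) mod 4], so circularly shift X by 3 positions.

X[k-3] = [-1, -5, -1, -1]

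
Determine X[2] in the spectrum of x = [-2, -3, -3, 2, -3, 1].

X[2] = Σ(n=0 to 5) x[n] · ω_6^(2n) where ω_6 = e^(-2πi/6)
= (-2)·ω_6^0 + (-3)·ω_6^2 + (-3)·ω_6^4 + (2)·ω_6^6 + (-3)·ω_6^8 + (1)·ω_6^10

X[2] = 4.0000+3.4641i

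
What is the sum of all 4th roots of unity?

Sum of all nth roots of unity equals 0 for n > 1 (geometric series with r ≠ 1).

0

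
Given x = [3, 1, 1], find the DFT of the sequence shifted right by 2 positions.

Time shift by 2: X_shifted[k] = ω_3^(2k) · X[k]
Shifted x = [1, 1, 3]

DFT(x[n-2]) = [5, -1.0000+1.7321i, -1.0000-1.7321i]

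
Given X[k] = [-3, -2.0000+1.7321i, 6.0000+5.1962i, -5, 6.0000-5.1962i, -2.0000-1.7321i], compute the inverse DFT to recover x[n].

x[n] = (1/6) Σ(k=0 to 5) X[k] · e^(2πikn/6)

Computing each x[n]:
x[0] = 0
x[1] = -3
x[2] = -1
x[3] = 3
x[4] = -3
x[5] = 1

x = [0, -3, -1, 3, -3, 1]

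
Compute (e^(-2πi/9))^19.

Since ω_9^9 = 1, powers reduce modulo 9.
19 mod 9 = 1
So ω_9^19 = ω_9^1 = e^(-2πi·1/9)

ω_9^19 = ω_9^1 = 0.7660-0.6428i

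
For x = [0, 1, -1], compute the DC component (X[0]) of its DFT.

X[0] = Σ(n=0 to 2) x[n] · ω_3^0 = Σ x[n]
= (0) + (1) + (-1)

X[0] = 0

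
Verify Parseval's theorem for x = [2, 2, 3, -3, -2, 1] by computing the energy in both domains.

Time domain:
Σ|x[n]|² = |2|² + |2|² + |3|² + |-3|² + |-2|² + |1|² = 31.0000

Frequency domain:
(1/6)Σ|X[k]|² = (1/6)(|3|² + |6.0000-5.1962i|² + |-3.0000+3.4641i|² + |3|² + |-3.0000-3.4641i|² + |6.0000+5.1962i|²) = (1/6)·186.0000 = 31.0000

Both sides agree, confirming Parseval's theorem.

Σ|x[n]|² = (1/N)Σ|X[k]|² = 31.0000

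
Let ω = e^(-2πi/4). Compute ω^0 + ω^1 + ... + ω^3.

Sum of all nth roots of unity equals 0 for n > 1 (geometric series with r ≠ 1).

0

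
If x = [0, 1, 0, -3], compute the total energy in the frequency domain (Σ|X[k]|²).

Parseval: Σ|x[n]|² = (1/N)Σ|X[k]|², so Σ|X[k]|² = N·Σ|x[n]|² = 4·10.0000

Σ|X[k]|² = N·Σ|x[n]|² = 4·10.0000 = 40.0000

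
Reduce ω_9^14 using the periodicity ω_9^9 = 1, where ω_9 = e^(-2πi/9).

Since ω_9^9 = 1, powers reduce modulo 9.
14 mod 9 = 5
So ω_9^14 = ω_9^5 = e^(-2πi·5/9)

ω_9^14 = ω_9^5 = -0.9397+0.3420i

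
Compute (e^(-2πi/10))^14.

Since ω_10^10 = 1, powers reduce modulo 10.
14 mod 10 = 4
So ω_10^14 = ω_10^4 = e^(-2πi·4/10)

ω_10^14 = ω_10^4 = -0.8090-0.5878i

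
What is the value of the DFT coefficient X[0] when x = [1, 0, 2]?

X[0] = Σ(n=0 to 2) x[n] · ω_3^0 = Σ x[n]
= (1) + (0) + (2)

X[0] = 3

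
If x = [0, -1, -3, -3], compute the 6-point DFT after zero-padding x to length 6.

Original 4-point DFT: [-7, 3-2i, 1, 3+2i]
Zero-padded 6-point DFT provides frequency interpolation.

DFT_6([x, 0, ...]) = [-7, 4.0000+3.4641i, -1.0000-1.7321i, 1, -1.0000+1.7321i, 4.0000-3.4641i]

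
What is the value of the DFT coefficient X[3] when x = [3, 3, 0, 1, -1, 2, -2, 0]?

X[3] = Σ(n=0 to 7) x[n] · ω_8^(3n) where ω_8 = e^(-2πi/8)
= (3)·ω_8^0 + (3)·ω_8^3 + (0)·ω_8^6 + (1)·ω_8^9 + (-1)·ω_8^12 + (2)·ω_8^15 + (-2)·ω_8^18 + (0)·ω_8^21

X[3] = 4.0000+0.5858i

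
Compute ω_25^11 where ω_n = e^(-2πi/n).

ω_25^11 = e^(-2πi·11/25)
= cos(-2π·11/25) + i·sin(-2π·11/25)
= cos(-22π/25) + i·sin(-22π/25)

ω_25^11 = cos(-22π/25) + i·sin(-22π/25) = -0.9298-0.3681i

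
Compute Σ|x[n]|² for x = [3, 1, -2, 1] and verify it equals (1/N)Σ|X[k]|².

Time domain:
Σ|x[n]|² = |3|² + |1|² + |-2|² + |1|² = 15.0000

Frequency domain:
(1/4)Σ|X[k]|² = (1/4)(|3|² + |5|² + |-1|² + |5|²) = (1/4)·60.0000 = 15.0000

Both sides agree, confirming Parseval's theorem.

Σ|x[n]|² = (1/N)Σ|X[k]|² = 15.0000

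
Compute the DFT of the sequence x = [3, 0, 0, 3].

X[k] = Σ(n=0 to 3) x[n] · ω_4^(nk)
where ω_4 = e^(-2πi/4)

Computing each X[k]:
X[0] = 6
X[1] = 3+3i
X[2] = 0
X[3] = 3-3i

X = [6, 3+3i, 0, 3-3i]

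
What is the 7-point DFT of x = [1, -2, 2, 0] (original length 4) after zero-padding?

Original 4-point DFT: [1, -1+2i, 5, -1-2i]
Zero-padded 7-point DFT provides frequency interpolation.

DFT_7([x, 0, ...]) = [1, -0.6920-0.3862i, -0.3569+2.8176i, 4.0489+2.4314i, 4.0489-2.4314i, -0.3569-2.8176i, -0.6920+0.3862i]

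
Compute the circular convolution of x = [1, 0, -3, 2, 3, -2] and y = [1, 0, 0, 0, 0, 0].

(x ⊛ y)[n] = Σ(m=0 to 5) x[m] · y[(n-m) mod 6]

Computing each output sample:
(x ⊛ y)[0] = 1
(x ⊛ y)[1] = 0
(x ⊛ y)[2] = -3
(x ⊛ y)[3] = 2
(x ⊛ y)[4] = 3
(x ⊛ y)[5] = -2

x ⊛ y = [1, 0, -3, 2, 3, -2]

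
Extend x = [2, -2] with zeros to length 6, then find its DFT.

Original 2-point DFT: [0, 4]
Zero-padded 6-point DFT provides frequency interpolation.

DFT_6([x, 0, ...]) = [0, 1.0000+1.7321i, 3.0000+1.7321i, 4, 3.0000-1.7321i, 1.0000-1.7321i]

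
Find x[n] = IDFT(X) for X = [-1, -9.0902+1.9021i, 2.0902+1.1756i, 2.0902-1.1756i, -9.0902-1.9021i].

x[n] = (1/5) Σ(k=0 to 4) X[k] · e^(2πikn/5)

Computing each x[n]:
x[0] = -3
x[1] = -3
x[2] = 3
x[3] = 3
x[4] = -1

x = [-3, -3, 3, 3, -1]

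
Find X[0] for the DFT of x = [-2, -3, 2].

X[0] = Σ(n=0 to 2) x[n] · ω_3^0 = Σ x[n]
= (-2) + (-3) + (2)

X[0] = -3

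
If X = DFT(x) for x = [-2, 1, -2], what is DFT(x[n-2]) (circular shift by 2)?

Time shift by 2: X_shifted[k] = ω_3^(2k) · X[k]
Shifted x = [1, -2, -2]

DFT(x[n-2]) = [-3, 3, 3]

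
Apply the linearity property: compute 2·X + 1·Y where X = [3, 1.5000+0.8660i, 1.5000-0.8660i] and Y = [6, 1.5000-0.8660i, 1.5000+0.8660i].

By linearity: DFT(2x + 1y) = 2·DFT(x) + 1·DFT(y)
= 2·[3, 1.5000+0.8660i, 1.5000-0.8660i] + 1·[6, 1.5000-0.8660i, 1.5000+0.8660i]

Computing element-wise:
Z[0] = 2·(3) + 1·(6) = 12
Z[1] = 2·(1.5000+0.8660i) + 1·(1.5000-0.8660i) = 4.5000+0.8660i
Z[2] = 2·(1.5000-0.8660i) + 1·(1.5000+0.8660i) = 4.5000-0.8660i

DFT(2x + 1y) = 2·X + 1·Y = [12, 4.5000+0.8660i, 4.5000-0.8660i]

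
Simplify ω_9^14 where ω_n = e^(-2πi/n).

Since ω_9^9 = 1, powers reduce modulo 9.
14 mod 9 = 5
So ω_9^14 = ω_9^5 = e^(-2πi·5/9)

ω_9^14 = ω_9^5 = -0.9397+0.3420i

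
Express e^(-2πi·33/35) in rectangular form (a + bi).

ω_35^33 = e^(-2πi·33/35)
= cos(-2π·33/35) + i·sin(-2π·33/35)
= cos(-66π/35) + i·sin(-66π/35)

ω_35^33 = cos(-66π/35) + i·sin(-66π/35) = 0.9362+0.3514i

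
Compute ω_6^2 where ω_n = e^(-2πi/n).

ω_6^2 = e^(-2πi·2/6)
= cos(-2π·2/6) + i·sin(-2π·2/6)
= cos(-4π/6) + i·sin(-4π/6)

ω_6^2 = cos(-4π/6) + i·sin(-4π/6) = -0.5000-0.8660i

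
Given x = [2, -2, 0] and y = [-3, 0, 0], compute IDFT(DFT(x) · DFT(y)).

(x ⊛ y)[n] = Σ(m=0 to 2) x[m] · y[(n-m) mod 3]

Computing each output sample:
(x ⊛ y)[0] = -6
(x ⊛ y)[1] = 6
(x ⊛ y)[2] = 0

x ⊛ y = [-6, 6, 0]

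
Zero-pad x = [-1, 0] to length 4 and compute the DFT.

Original 2-point DFT: [-1, -1]
Zero-padded 4-point DFT provides frequency interpolation.

DFT_4([x, 0, ...]) = [-1, -1, -1, -1]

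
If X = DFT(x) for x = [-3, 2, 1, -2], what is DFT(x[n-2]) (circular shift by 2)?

Time shift by 2: X_shifted[k] = ω_4^(2k) · X[k]
Shifted x = [1, -2, -3, 2]

DFT(x[n-2]) = [-2, 4+4i, -2, 4-4i]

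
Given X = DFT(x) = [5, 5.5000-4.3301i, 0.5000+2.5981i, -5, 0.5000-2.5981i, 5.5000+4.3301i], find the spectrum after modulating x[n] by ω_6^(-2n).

Modulation property: DFT(ω_6^(-2n)·x[n]) = X[(k-2) mod 6], so circularly shift X by 2 positions.

X[k-2] = [0.5000-2.5981i, 5.5000+4.3301i, 5, 5.5000-4.3301i, 0.5000+2.5981i, -5]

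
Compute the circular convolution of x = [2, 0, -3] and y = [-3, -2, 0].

(x ⊛ y)[n] = Σ(m=0 to 2) x[m] · y[(n-m) mod 3]

Computing each output sample:
(x ⊛ y)[0] = 0
(x ⊛ y)[1] = -4
(x ⊛ y)[2] = 9

x ⊛ y = [0, -4, 9]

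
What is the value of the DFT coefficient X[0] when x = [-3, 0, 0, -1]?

X[0] = Σ(n=0 to 3) x[n] · ω_4^0 = Σ x[n]
= (-3) + (0) + (0) + (-1)

X[0] = -4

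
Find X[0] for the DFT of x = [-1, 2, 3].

X[0] = Σ(n=0 to 2) x[n] · ω_3^0 = Σ x[n]
= (-1) + (2) + (3)

X[0] = 4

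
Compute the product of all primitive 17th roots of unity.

The primitive 17th roots of unity are ω_17^k for k coprime to 17: k ∈ {1, 2, 3, 4, 5, 6, 7, 8, 9, 10, 11, 12, 13, 14, 15, 16}
Their product equals the constant term of the cyclotomic polynomial Φ_17(x) up to sign.
For n ≥ 3, the product of all primitive nth roots of unity is 1. (For n=1 it is 1; for n=2 it is -1.)

1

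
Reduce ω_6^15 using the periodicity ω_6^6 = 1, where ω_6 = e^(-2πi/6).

Since ω_6^6 = 1, powers reduce modulo 6.
15 mod 6 = 3
So ω_6^15 = ω_6^3 = e^(-2πi·3/6)

ω_6^15 = ω_6^3 = -1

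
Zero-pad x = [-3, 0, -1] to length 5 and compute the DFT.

Original 3-point DFT: [-4, -2.5000-0.8660i, -2.5000+0.8660i]
Zero-padded 5-point DFT provides frequency interpolation.

DFT_5([x, 0, ...]) = [-4, -2.1910+0.5878i, -3.3090-0.9511i, -3.3090+0.9511i, -2.1910-0.5878i]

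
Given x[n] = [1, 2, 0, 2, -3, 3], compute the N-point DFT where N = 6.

X[k] = Σ(n=0 to 5) x[n] · ω_6^(nk)
where ω_6 = e^(-2πi/6)

Computing each X[k]:
X[0] = 5
X[1] = 3.0000-1.7321i
X[2] = 2.0000+3.4641i
X[3] = -9
X[4] = 2.0000-3.4641i
X[5] = 3.0000+1.7321i

X = [5, 3.0000-1.7321i, 2.0000+3.4641i, -9, 2.0000-3.4641i, 3.0000+1.7321i]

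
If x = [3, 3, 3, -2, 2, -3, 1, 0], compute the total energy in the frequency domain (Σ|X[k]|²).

Parseval: Σ|x[n]|² = (1/N)Σ|X[k]|², so Σ|X[k]|² = N·Σ|x[n]|² = 8·45.0000

Σ|X[k]|² = N·Σ|x[n]|² = 8·45.0000 = 360.0000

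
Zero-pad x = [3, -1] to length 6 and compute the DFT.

Original 2-point DFT: [2, 4]
Zero-padded 6-point DFT provides frequency interpolation.

DFT_6([x, 0, ...]) = [2, 2.5000+0.8660i, 3.5000+0.8660i, 4, 3.5000-0.8660i, 2.5000-0.8660i]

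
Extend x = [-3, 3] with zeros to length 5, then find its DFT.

Original 2-point DFT: [0, -6]
Zero-padded 5-point DFT provides frequency interpolation.

DFT_5([x, 0, ...]) = [0, -2.0729-2.8532i, -5.4271-1.7634i, -5.4271+1.7634i, -2.0729+2.8532i]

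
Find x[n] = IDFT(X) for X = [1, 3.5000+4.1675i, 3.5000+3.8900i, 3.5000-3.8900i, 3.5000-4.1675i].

x[n] = (1/5) Σ(k=0 to 4) X[k] · e^(2πikn/5)

Computing each x[n]:
x[0] = 3
x[1] = -3
x[2] = 0
x[3] = -1
x[4] = 2

x = [3, -3, 0, -1, 2]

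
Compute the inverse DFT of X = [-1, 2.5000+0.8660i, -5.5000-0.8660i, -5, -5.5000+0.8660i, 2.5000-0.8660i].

x[n] = (1/6) Σ(k=0 to 5) X[k] · e^(2πikn/6)

Computing each x[n]:
x[0] = -2
x[1] = 2
x[2] = -1
x[3] = -2
x[4] = 0
x[5] = 2

x = [-2, 2, -1, -2, 0, 2]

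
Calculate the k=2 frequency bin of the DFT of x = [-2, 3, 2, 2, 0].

X[2] = Σ(n=0 to 4) x[n] · ω_5^(2n) where ω_5 = e^(-2πi/5)
= (-2)·ω_5^0 + (3)·ω_5^2 + (2)·ω_5^4 + (2)·ω_5^6 + (0)·ω_5^8

X[2] = -3.1910-1.7634i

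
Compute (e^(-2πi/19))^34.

Since ω_19^19 = 1, powers reduce modulo 19.
34 mod 19 = 15
So ω_19^34 = ω_19^15 = e^(-2πi·15/19)

ω_19^34 = ω_19^15 = 0.2455+0.9694i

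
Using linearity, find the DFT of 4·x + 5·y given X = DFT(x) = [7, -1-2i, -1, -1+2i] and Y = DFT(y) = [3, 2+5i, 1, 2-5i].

By linearity: DFT(4x + 5y) = 4·DFT(x) + 5·DFT(y)
= 4·[7, -1-2i, -1, -1+2i] + 5·[3, 2+5i, 1, 2-5i]

Computing element-wise:
Z[0] = 4·(7) + 5·(3) = 43
Z[1] = 4·(-1-2i) + 5·(2+5i) = 6+17i
Z[2] = 4·(-1) + 5·(1) = 1
Z[3] = 4·(-1+2i) + 5·(2-5i) = 6-17i

DFT(4x + 5y) = 4·X + 5·Y = [43, 6+17i, 1, 6-17i]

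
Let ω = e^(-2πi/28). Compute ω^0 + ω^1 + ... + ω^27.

Sum of all nth roots of unity equals 0 for n > 1 (geometric series with r ≠ 1).

0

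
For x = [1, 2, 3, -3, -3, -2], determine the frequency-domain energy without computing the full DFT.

Parseval: Σ|x[n]|² = (1/N)Σ|X[k]|², so Σ|X[k]|² = N·Σ|x[n]|² = 6·36.0000

Σ|X[k]|² = N·Σ|x[n]|² = 6·36.0000 = 216.0000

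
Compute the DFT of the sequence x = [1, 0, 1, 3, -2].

X[k] = Σ(n=0 to 4) x[n] · ω_5^(nk)
where ω_5 = e^(-2πi/5)

Computing each X[k]:
X[0] = 3
X[1] = -2.8541-0.7265i
X[2] = 3.8541-3.0777i
X[3] = 3.8541+3.0777i
X[4] = -2.8541+0.7265i

X = [3, -2.8541-0.7265i, 3.8541-3.0777i, 3.8541+3.0777i, -2.8541+0.7265i]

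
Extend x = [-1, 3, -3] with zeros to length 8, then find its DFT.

Original 3-point DFT: [-1, -1.0000-5.1962i, -1.0000+5.1962i]
Zero-padded 8-point DFT provides frequency interpolation.

DFT_8([x, 0, ...]) = [-1, 1.1213+0.8787i, 2-3i, -3.1213-5.1213i, -7, -3.1213+5.1213i, 2+3i, 1.1213-0.8787i]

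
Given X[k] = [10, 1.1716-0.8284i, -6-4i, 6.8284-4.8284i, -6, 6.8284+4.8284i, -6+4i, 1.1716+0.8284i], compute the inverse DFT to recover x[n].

x[n] = (1/8) Σ(k=0 to 7) X[k] · e^(2πikn/8)

Computing each x[n]:
x[0] = 1
x[1] = 3
x[2] = 1
x[3] = 3
x[4] = -3
x[5] = 3
x[6] = 3
x[7] = -1

x = [1, 3, 1, 3, -3, 3, 3, -1]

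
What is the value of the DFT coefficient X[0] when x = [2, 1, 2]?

X[0] = Σ(n=0 to 2) x[n] · ω_3^0 = Σ x[n]
= (2) + (1) + (2)

X[0] = 5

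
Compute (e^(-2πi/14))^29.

Since ω_14^14 = 1, powers reduce modulo 14.
29 mod 14 = 1
So ω_14^29 = ω_14^1 = e^(-2πi·1/14)

ω_14^29 = ω_14^1 = 0.9010-0.4339i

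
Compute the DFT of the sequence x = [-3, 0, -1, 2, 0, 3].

X[k] = Σ(n=0 to 5) x[n] · ω_6^(nk)
where ω_6 = e^(-2πi/6)

Computing each X[k]:
X[0] = 1
X[1] = -3.0000+3.4641i
X[2] = -2.0000+1.7321i
X[3] = -9
X[4] = -2.0000-1.7321i
X[5] = -3.0000-3.4641i

X = [1, -3.0000+3.4641i, -2.0000+1.7321i, -9, -2.0000-1.7321i, -3.0000-3.4641i]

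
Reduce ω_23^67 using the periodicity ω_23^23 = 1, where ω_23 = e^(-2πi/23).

Since ω_23^23 = 1, powers reduce modulo 23.
67 mod 23 = 21
So ω_23^67 = ω_23^21 = e^(-2πi·21/23)

ω_23^67 = ω_23^21 = 0.8544+0.5196i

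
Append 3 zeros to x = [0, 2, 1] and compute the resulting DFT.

Original 3-point DFT: [3, -1.5000-0.8660i, -1.5000+0.8660i]
Zero-padded 6-point DFT provides frequency interpolation.

DFT_6([x, 0, ...]) = [3, 0.5000-2.5981i, -1.5000-0.8660i, -1, -1.5000+0.8660i, 0.5000+2.5981i]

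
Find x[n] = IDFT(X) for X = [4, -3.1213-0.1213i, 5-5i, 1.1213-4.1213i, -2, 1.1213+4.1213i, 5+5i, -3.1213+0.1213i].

x[n] = (1/8) Σ(k=0 to 7) X[k] · e^(2πikn/8)

Computing each x[n]:
x[0] = 1
x[1] = 2
x[2] = -2
x[3] = 1
x[4] = 2
x[5] = 2
x[6] = 0
x[7] = -2

x = [1, 2, -2, 1, 2, 2, 0, -2]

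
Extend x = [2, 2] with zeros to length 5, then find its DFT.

Original 2-point DFT: [4, 0]
Zero-padded 5-point DFT provides frequency interpolation.

DFT_5([x, 0, ...]) = [4, 2.6180-1.9021i, 0.3820-1.1756i, 0.3820+1.1756i, 2.6180+1.9021i]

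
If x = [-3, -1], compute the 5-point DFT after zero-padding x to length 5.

Original 2-point DFT: [-4, -2]
Zero-padded 5-point DFT provides frequency interpolation.

DFT_5([x, 0, ...]) = [-4, -3.3090+0.9511i, -2.1910+0.5878i, -2.1910-0.5878i, -3.3090-0.9511i]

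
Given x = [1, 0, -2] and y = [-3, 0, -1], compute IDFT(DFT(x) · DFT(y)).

(x ⊛ y)[n] = Σ(m=0 to 2) x[m] · y[(n-m) mod 3]

Computing each output sample:
(x ⊛ y)[0] = -3
(x ⊛ y)[1] = 2
(x ⊛ y)[2] = 5

x ⊛ y = [-3, 2, 5]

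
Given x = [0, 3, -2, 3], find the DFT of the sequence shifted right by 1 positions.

Time shift by 1: X_shifted[k] = ω_4^(1k) · X[k]
Shifted x = [3, 0, 3, -2]

DFT(x[n-1]) = [4, -2i, 8, 2i]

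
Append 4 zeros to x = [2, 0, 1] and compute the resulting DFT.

Original 3-point DFT: [3, 1.5000+0.8660i, 1.5000-0.8660i]
Zero-padded 7-point DFT provides frequency interpolation.

DFT_7([x, 0, ...]) = [3, 1.7775-0.9749i, 1.0990+0.4339i, 2.6235+0.7818i, 2.6235-0.7818i, 1.0990-0.4339i, 1.7775+0.9749i]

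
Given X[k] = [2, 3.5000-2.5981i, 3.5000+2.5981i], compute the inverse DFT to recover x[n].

x[n] = (1/3) Σ(k=0 to 2) X[k] · e^(2πikn/3)

Computing each x[n]:
x[0] = 3
x[1] = 1
x[2] = -2

x = [3, 1, -2]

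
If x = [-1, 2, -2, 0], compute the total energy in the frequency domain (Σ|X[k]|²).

Parseval: Σ|x[n]|² = (1/N)Σ|X[k]|², so Σ|X[k]|² = N·Σ|x[n]|² = 4·9.0000

Σ|X[k]|² = N·Σ|x[n]|² = 4·9.0000 = 36.0000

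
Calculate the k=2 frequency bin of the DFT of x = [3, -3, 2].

X[2] = Σ(n=0 to 2) x[n] · ω_3^(2n) where ω_3 = e^(-2πi/3)
= (3)·ω_3^0 + (-3)·ω_3^2 + (2)·ω_3^4

X[2] = 3.5000-4.3301i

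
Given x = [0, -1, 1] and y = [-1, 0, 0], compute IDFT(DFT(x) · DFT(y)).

(x ⊛ y)[n] = Σ(m=0 to 2) x[m] · y[(n-m) mod 3]

Computing each output sample:
(x ⊛ y)[0] = 0
(x ⊛ y)[1] = 1
(x ⊛ y)[2] = -1

x ⊛ y = [0, 1, -1]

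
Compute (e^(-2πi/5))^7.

Since ω_5^5 = 1, powers reduce modulo 5.
7 mod 5 = 2
So ω_5^7 = ω_5^2 = e^(-2πi·2/5)

ω_5^7 = ω_5^2 = -0.8090-0.5878i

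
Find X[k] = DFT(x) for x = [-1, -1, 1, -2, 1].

X[k] = Σ(n=0 to 4) x[n] · ω_5^(nk)
where ω_5 = e^(-2πi/5)

Computing each X[k]:
X[0] = -2
X[1] = -0.1910+0.1388i
X[2] = -1.3090+4.0287i
X[3] = -1.3090-4.0287i
X[4] = -0.1910-0.1388i

X = [-2, -0.1910+0.1388i, -1.3090+4.0287i, -1.3090-4.0287i, -0.1910-0.1388i]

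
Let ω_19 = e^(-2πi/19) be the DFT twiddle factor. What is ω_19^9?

ω_19^9 = e^(-2πi·9/19)
= cos(-2π·9/19) + i·sin(-2π·9/19)
= cos(-18π/19) + i·sin(-18π/19)

ω_19^9 = cos(-18π/19) + i·sin(-18π/19) = -0.9864-0.1646i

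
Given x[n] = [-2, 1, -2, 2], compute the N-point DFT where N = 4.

X[k] = Σ(n=0 to 3) x[n] · ω_4^(nk)
where ω_4 = e^(-2πi/4)

Computing each X[k]:
X[0] = -1
X[1] = 1i
X[2] = -7
X[3] = -1i

X = [-1, 1i, -7, -1i]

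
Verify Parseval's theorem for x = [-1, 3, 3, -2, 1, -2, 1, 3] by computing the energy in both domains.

Time domain:
Σ|x[n]|² = |-1|² + |3|² + |3|² + |-2|² + |1|² + |-2|² + |1|² + |3|² = 38.0000

Frequency domain:
(1/8)Σ|X[k]|² = (1/8)(|6|² + |5.0711-2.0000i|² + |-4|² + |-9.0711+2.0000i|² + |2|² + |-9.0711-2.0000i|² + |-4|² + |5.0711+2.0000i|²) = (1/8)·304.0000 = 38.0000

Both sides agree, confirming Parseval's theorem.

Σ|x[n]|² = (1/N)Σ|X[k]|² = 38.0000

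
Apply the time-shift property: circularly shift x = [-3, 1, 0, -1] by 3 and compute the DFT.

Time shift by 3: X_shifted[k] = ω_4^(3k) · X[k]
Shifted x = [1, 0, -1, -3]

DFT(x[n-3]) = [-3, 2-3i, 3, 2+3i]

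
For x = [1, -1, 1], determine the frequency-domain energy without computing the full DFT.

Parseval: Σ|x[n]|² = (1/N)Σ|X[k]|², so Σ|X[k]|² = N·Σ|x[n]|² = 3·3.0000

Σ|X[k]|² = N·Σ|x[n]|² = 3·3.0000 = 9.0000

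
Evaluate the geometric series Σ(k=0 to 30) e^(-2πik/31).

Sum of all nth roots of unity equals 0 for n > 1 (geometric series with r ≠ 1).

0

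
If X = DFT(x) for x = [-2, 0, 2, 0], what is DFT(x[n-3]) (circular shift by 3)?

Time shift by 3: X_shifted[k] = ω_4^(3k) · X[k]
Shifted x = [0, 2, 0, -2]

DFT(x[n-3]) = [0, -4i, 0, 4i]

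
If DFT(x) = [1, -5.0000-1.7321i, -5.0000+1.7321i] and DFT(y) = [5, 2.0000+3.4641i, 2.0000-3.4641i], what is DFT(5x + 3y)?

By linearity: DFT(5x + 3y) = 5·DFT(x) + 3·DFT(y)
= 5·[1, -5.0000-1.7321i, -5.0000+1.7321i] + 3·[5, 2.0000+3.4641i, 2.0000-3.4641i]

Computing element-wise:
Z[0] = 5·(1) + 3·(5) = 20
Z[1] = 5·(-5.0000-1.7321i) + 3·(2.0000+3.4641i) = -19.0000+1.7318i
Z[2] = 5·(-5.0000+1.7321i) + 3·(2.0000-3.4641i) = -19.0000-1.7318i

DFT(5x + 3y) = 5·X + 3·Y = [20, -19.0000+1.7318i, -19.0000-1.7318i]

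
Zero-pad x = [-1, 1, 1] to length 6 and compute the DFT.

Original 3-point DFT: [1, -2, -2]
Zero-padded 6-point DFT provides frequency interpolation.

DFT_6([x, 0, ...]) = [1, -1.0000-1.7321i, -2, -1, -2, -1.0000+1.7321i]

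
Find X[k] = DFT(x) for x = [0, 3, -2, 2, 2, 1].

X[k] = Σ(n=0 to 5) x[n] · ω_6^(nk)
where ω_6 = e^(-2πi/6)

Computing each X[k]:
X[0] = 6
X[1] = 1.7321i
X[2] = -5.1962i
X[3] = -6
X[4] = 5.1962i
X[5] = -1.7321i

X = [6, 1.7321i, -5.1962i, -6, 5.1962i, -1.7321i]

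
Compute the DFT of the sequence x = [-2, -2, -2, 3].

X[k] = Σ(n=0 to 3) x[n] · ω_4^(nk)
where ω_4 = e^(-2πi/4)

Computing each X[k]:
X[0] = -3
X[1] = 5i
X[2] = -5
X[3] = -5i

X = [-3, 5i, -5, -5i]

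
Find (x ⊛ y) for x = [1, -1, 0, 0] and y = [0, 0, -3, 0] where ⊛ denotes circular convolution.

(x ⊛ y)[n] = Σ(m=0 to 3) x[m] · y[(n-m) mod 4]

Computing each output sample:
(x ⊛ y)[0] = 0
(x ⊛ y)[1] = 0
(x ⊛ y)[2] = -3
(x ⊛ y)[3] = 3

x ⊛ y = [0, 0, -3, 3]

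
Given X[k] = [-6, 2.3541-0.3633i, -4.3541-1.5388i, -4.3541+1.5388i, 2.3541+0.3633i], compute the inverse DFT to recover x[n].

x[n] = (1/5) Σ(k=0 to 4) X[k] · e^(2πikn/5)

Computing each x[n]:
x[0] = -2
x[1] = 1
x[2] = -3
x[3] = -2
x[4] = 0

x = [-2, 1, -3, -2, 0]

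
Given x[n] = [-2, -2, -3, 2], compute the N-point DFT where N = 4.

X[k] = Σ(n=0 to 3) x[n] · ω_4^(nk)
where ω_4 = e^(-2πi/4)

Computing each X[k]:
X[0] = -5
X[1] = 1+4i
X[2] = -5
X[3] = 1-4i

X = [-5, 1+4i, -5, 1-4i]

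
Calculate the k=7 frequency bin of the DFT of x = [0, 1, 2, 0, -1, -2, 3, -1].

X[7] = Σ(n=0 to 7) x[n] · ω_8^(7n) where ω_8 = e^(-2πi/8)
= (0)·ω_8^0 + (1)·ω_8^7 + (2)·ω_8^14 + (0)·ω_8^21 + (-1)·ω_8^28 + (-2)·ω_8^35 + (3)·ω_8^42 + (-1)·ω_8^49

X[7] = 2.4142+1.8284i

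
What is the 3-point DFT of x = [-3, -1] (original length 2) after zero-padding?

Original 2-point DFT: [-4, -2]
Zero-padded 3-point DFT provides frequency interpolation.

DFT_3([x, 0, ...]) = [-4, -2.5000+0.8660i, -2.5000-0.8660i]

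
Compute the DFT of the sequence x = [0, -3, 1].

X[k] = Σ(n=0 to 2) x[n] · ω_3^(nk)
where ω_3 = e^(-2πi/3)

Computing each X[k]:
X[0] = -2
X[1] = 1.0000+3.4641i
X[2] = 1.0000-3.4641i

X = [-2, 1.0000+3.4641i, 1.0000-3.4641i]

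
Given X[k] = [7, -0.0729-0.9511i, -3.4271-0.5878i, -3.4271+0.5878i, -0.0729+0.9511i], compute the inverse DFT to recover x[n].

x[n] = (1/5) Σ(k=0 to 4) X[k] · e^(2πikn/5)

Computing each x[n]:
x[0] = 0
x[1] = 3
x[2] = 1
x[3] = 1
x[4] = 2

x = [0, 3, 1, 1, 2]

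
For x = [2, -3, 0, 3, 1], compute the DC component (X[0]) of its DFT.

X[0] = Σ(n=0 to 4) x[n] · ω_5^0 = Σ x[n]
= (2) + (-3) + (0) + (3) + (1)

X[0] = 3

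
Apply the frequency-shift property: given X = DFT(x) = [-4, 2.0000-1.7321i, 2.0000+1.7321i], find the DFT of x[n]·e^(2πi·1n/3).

Modulation property: DFT(ω_3^(-1n)·x[n]) = X[(k-1) mod 3], so circularly shift X by 1 positions.

X[k-1] = [2.0000+1.7321i, -4, 2.0000-1.7321i]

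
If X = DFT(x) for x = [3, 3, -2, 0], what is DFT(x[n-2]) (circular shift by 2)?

Time shift by 2: X_shifted[k] = ω_4^(2k) · X[k]
Shifted x = [-2, 0, 3, 3]

DFT(x[n-2]) = [4, -5+3i, -2, -5-3i]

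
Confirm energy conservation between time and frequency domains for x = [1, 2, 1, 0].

Time domain:
Σ|x[n]|² = |1|² + |2|² + |1|² + |0|² = 6.0000

Frequency domain:
(1/4)Σ|X[k]|² = (1/4)(|4|² + |-2i|² + |0|² + |2i|²) = (1/4)·24.0000 = 6.0000

Both sides agree, confirming Parseval's theorem.

Σ|x[n]|² = (1/N)Σ|X[k]|² = 6.0000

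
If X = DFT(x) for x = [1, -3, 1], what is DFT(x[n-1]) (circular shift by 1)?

Time shift by 1: X_shifted[k] = ω_3^(1k) · X[k]
Shifted x = [1, 1, -3]

DFT(x[n-1]) = [-1, 2.0000-3.4641i, 2.0000+3.4641i]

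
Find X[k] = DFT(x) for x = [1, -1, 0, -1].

X[k] = Σ(n=0 to 3) x[n] · ω_4^(nk)
where ω_4 = e^(-2πi/4)

Computing each X[k]:
X[0] = -1
X[1] = 1
X[2] = 3
X[3] = 1

X = [-1, 1, 3, 1]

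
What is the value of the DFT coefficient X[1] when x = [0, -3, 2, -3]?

X[1] = Σ(n=0 to 3) x[n] · ω_4^(1n) where ω_4 = e^(-2πi/4)
= (0)·ω_4^0 + (-3)·ω_4^1 + (2)·ω_4^2 + (-3)·ω_4^3

X[1] = -2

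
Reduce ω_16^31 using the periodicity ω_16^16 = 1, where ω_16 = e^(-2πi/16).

Since ω_16^16 = 1, powers reduce modulo 16.
31 mod 16 = 15
So ω_16^31 = ω_16^15 = e^(-2πi·15/16)

ω_16^31 = ω_16^15 = 0.9239+0.3827i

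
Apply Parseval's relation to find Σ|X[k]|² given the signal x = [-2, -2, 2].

Parseval: Σ|x[n]|² = (1/N)Σ|X[k]|², so Σ|X[k]|² = N·Σ|x[n]|² = 3·12.0000

Σ|X[k]|² = N·Σ|x[n]|² = 3·12.0000 = 36.0000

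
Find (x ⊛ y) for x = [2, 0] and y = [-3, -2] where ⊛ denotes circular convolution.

(x ⊛ y)[n] = Σ(m=0 to 1) x[m] · y[(n-m) mod 2]

Computing each output sample:
(x ⊛ y)[0] = -6
(x ⊛ y)[1] = -4

x ⊛ y = [-6, -4]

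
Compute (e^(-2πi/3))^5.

Since ω_3^3 = 1, powers reduce modulo 3.
5 mod 3 = 2
So ω_3^5 = ω_3^2 = e^(-2πi·2/3)

ω_3^5 = ω_3^2 = -0.5000+0.8660i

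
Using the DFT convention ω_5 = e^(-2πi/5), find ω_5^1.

ω_5^1 = e^(-2πi·1/5)
= cos(-2π·1/5) + i·sin(-2π·1/5)
= cos(-2π/5) + i·sin(-2π/5)

ω_5^1 = cos(-2π/5) + i·sin(-2π/5) = 0.3090-0.9511i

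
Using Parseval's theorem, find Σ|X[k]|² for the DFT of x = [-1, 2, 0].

Parseval: Σ|x[n]|² = (1/N)Σ|X[k]|², so Σ|X[k]|² = N·Σ|x[n]|² = 3·5.0000

Σ|X[k]|² = N·Σ|x[n]|² = 3·5.0000 = 15.0000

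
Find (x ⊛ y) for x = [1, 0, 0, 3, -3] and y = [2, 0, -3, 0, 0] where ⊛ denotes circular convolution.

(x ⊛ y)[n] = Σ(m=0 to 4) x[m] · y[(n-m) mod 5]

Computing each output sample:
(x ⊛ y)[0] = -7
(x ⊛ y)[1] = 9
(x ⊛ y)[2] = -3
(x ⊛ y)[3] = 6
(x ⊛ y)[4] = -6

x ⊛ y = [-7, 9, -3, 6, -6]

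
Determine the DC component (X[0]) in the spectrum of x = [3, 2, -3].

X[0] = Σ(n=0 to 2) x[n] · ω_3^0 = Σ x[n]
= (3) + (2) + (-3)

X[0] = 2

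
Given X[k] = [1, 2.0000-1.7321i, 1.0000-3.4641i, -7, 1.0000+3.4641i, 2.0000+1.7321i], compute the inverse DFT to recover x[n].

x[n] = (1/6) Σ(k=0 to 5) X[k] · e^(2πikn/6)

Computing each x[n]:
x[0] = 0
x[1] = 3
x[2] = -2
x[3] = 1
x[4] = -1
x[5] = 0

x = [0, 3, -2, 1, -1, 0]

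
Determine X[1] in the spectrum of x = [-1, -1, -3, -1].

X[1] = Σ(n=0 to 3) x[n] · ω_4^(1n) where ω_4 = e^(-2πi/4)
= (-1)·ω_4^0 + (-1)·ω_4^1 + (-3)·ω_4^2 + (-1)·ω_4^3

X[1] = 2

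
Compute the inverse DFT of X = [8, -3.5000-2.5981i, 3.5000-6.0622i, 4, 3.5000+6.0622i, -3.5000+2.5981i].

x[n] = (1/6) Σ(k=0 to 5) X[k] · e^(2πikn/6)

Computing each x[n]:
x[0] = 2
x[1] = 2
x[2] = 1
x[3] = 3
x[4] = 3
x[5] = -3

x = [2, 2, 1, 3, 3, -3]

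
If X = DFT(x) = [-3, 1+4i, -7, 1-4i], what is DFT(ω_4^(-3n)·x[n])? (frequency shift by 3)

Modulation property: DFT(ω_4^(-3n)·x[n]) = X[(k-3) mod 4], so circularly shift X by 3 positions.

X[k-3] = [1+4i, -7, 1-4i, -3]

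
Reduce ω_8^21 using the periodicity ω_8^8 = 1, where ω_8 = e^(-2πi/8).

Since ω_8^8 = 1, powers reduce modulo 8.
21 mod 8 = 5
So ω_8^21 = ω_8^5 = e^(-2πi·5/8)

ω_8^21 = ω_8^5 = -0.7071+0.7071i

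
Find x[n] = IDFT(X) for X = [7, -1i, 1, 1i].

x[n] = (1/4) Σ(k=0 to 3) X[k] · e^(2πikn/4)

Computing each x[n]:
x[0] = 2
x[1] = 2
x[2] = 2
x[3] = 1

x = [2, 2, 2, 1]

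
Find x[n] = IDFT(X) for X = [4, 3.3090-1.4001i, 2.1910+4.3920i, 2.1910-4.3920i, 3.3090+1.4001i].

x[n] = (1/5) Σ(k=0 to 4) X[k] · e^(2πikn/5)

Computing each x[n]:
x[0] = 3
x[1] = 0
x[2] = 2
x[3] = -2
x[4] = 1

x = [3, 0, 2, -2, 1]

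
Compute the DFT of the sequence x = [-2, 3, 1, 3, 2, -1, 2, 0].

X[k] = Σ(n=0 to 7) x[n] · ω_8^(nk)
where ω_8 = e^(-2πi/8)

Computing each X[k]:
X[0] = 8
X[1] = -3.2929-3.9497i
X[2] = -3+1i
X[3] = -4.7071-5.9497i
X[4] = -2
X[5] = -4.7071+5.9497i
X[6] = -3-1i
X[7] = -3.2929+3.9497i

X = [8, -3.2929-3.9497i, -3+1i, -4.7071-5.9497i, -2, -4.7071+5.9497i, -3-1i, -3.2929+3.9497i]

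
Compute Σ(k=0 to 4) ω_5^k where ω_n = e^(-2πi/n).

Sum of all nth roots of unity equals 0 for n > 1 (geometric series with r ≠ 1).

0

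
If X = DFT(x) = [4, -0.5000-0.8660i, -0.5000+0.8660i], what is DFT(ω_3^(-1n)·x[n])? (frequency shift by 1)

Modulation property: DFT(ω_3^(-1n)·x[n]) = X[(k-1) mod 3], so circularly shift X by 1 positions.

X[k-1] = [-0.5000+0.8660i, 4, -0.5000-0.8660i]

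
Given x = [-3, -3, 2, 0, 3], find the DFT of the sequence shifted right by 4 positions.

Time shift by 4: X_shifted[k] = ω_5^(4k) · X[k]
Shifted x = [-3, 2, 0, 3, -3]

DFT(x[n-4]) = [-1, -5.7361-2.9919i, -1.2639-5.7921i, -1.2639+5.7921i, -5.7361+2.9919i]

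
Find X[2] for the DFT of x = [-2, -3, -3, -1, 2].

X[2] = Σ(n=0 to 4) x[n] · ω_5^(2n) where ω_5 = e^(-2πi/5)
= (-2)·ω_5^0 + (-3)·ω_5^2 + (-3)·ω_5^4 + (-1)·ω_5^6 + (2)·ω_5^8

X[2] = -2.4271+1.0368i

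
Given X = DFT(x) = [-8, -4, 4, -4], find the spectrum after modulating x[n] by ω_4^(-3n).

Modulation property: DFT(ω_4^(-3n)·x[n]) = X[(k-3) mod 4], so circularly shift X by 3 positions.

X[k-3] = [-4, 4, -4, -8]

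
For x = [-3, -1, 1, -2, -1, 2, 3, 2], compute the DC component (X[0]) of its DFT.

X[0] = Σ(n=0 to 7) x[n] · ω_8^0 = Σ x[n]
= (-3) + (-1) + (1) + (-2) + (-1) + (2) + (3) + (2)

X[0] = 1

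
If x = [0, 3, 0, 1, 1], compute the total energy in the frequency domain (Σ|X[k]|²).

Parseval: Σ|x[n]|² = (1/N)Σ|X[k]|², so Σ|X[k]|² = N·Σ|x[n]|² = 5·11.0000

Σ|X[k]|² = N·Σ|x[n]|² = 5·11.0000 = 55.0000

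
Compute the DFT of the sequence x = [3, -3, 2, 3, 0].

X[k] = Σ(n=0 to 4) x[n] · ω_5^(nk)
where ω_5 = e^(-2πi/5)

Computing each X[k]:
X[0] = 5
X[1] = -1.9721+3.4410i
X[2] = 6.9721+0.8123i
X[3] = 6.9721-0.8123i
X[4] = -1.9721-3.4410i

X = [5, -1.9721+3.4410i, 6.9721+0.8123i, 6.9721-0.8123i, -1.9721-3.4410i]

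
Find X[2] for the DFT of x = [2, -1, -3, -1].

X[2] = Σ(n=0 to 3) x[n] · ω_4^(2n) where ω_4 = e^(-2πi/4)
= (2)·ω_4^0 + (-1)·ω_4^2 + (-3)·ω_4^4 + (-1)·ω_4^6

X[2] = 1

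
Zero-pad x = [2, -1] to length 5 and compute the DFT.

Original 2-point DFT: [1, 3]
Zero-padded 5-point DFT provides frequency interpolation.

DFT_5([x, 0, ...]) = [1, 1.6910+0.9511i, 2.8090+0.5878i, 2.8090-0.5878i, 1.6910-0.9511i]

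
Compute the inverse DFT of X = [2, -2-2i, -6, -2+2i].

x[n] = (1/4) Σ(k=0 to 3) X[k] · e^(2πikn/4)

Computing each x[n]:
x[0] = -2
x[1] = 3
x[2] = 0
x[3] = 1

x = [-2, 3, 0, 1]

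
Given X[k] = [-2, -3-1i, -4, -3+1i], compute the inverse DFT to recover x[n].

x[n] = (1/4) Σ(k=0 to 3) X[k] · e^(2πikn/4)

Computing each x[n]:
x[0] = -3
x[1] = 1
x[2] = 0
x[3] = 0

x = [-3, 1, 0, 0]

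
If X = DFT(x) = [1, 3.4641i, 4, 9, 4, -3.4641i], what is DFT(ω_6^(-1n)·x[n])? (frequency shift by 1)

Modulation property: DFT(ω_6^(-1n)·x[n]) = X[(k-1) mod 6], so circularly shift X by 1 positions.

X[k-1] = [-3.4641i, 1, 3.4641i, 4, 9, 4]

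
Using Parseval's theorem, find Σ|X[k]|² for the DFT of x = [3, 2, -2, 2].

Parseval: Σ|x[n]|² = (1/N)Σ|X[k]|², so Σ|X[k]|² = N·Σ|x[n]|² = 4·21.0000

Σ|X[k]|² = N·Σ|x[n]|² = 4·21.0000 = 84.0000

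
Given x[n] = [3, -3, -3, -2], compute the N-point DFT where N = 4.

X[k] = Σ(n=0 to 3) x[n] · ω_4^(nk)
where ω_4 = e^(-2πi/4)

Computing each X[k]:
X[0] = -5
X[1] = 6+1i
X[2] = 5
X[3] = 6-1i

X = [-5, 6+1i, 5, 6-1i]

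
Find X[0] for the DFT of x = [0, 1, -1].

X[0] = Σ(n=0 to 2) x[n] · ω_3^0 = Σ x[n]
= (0) + (1) + (-1)

X[0] = 0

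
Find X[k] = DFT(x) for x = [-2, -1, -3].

X[k] = Σ(n=0 to 2) x[n] · ω_3^(nk)
where ω_3 = e^(-2πi/3)

Computing each X[k]:
X[0] = -6
X[1] = -1.7321i
X[2] = 1.7321i

X = [-6, -1.7321i, 1.7321i]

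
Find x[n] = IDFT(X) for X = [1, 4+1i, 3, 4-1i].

x[n] = (1/4) Σ(k=0 to 3) X[k] · e^(2πikn/4)

Computing each x[n]:
x[0] = 3
x[1] = -1
x[2] = -1
x[3] = 0

x = [3, -1, -1, 0]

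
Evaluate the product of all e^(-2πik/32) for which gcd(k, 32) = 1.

The primitive 32nd roots of unity are ω_32^k for k coprime to 32: k ∈ {1, 3, 5, 7, 9, 11, 13, 15, 17, 19, 21, 23, 25, 27, 29, 31}
Their product equals the constant term of the cyclotomic polynomial Φ_32(x) up to sign.
For n ≥ 3, the product of all primitive nth roots of unity is 1. (For n=1 it is 1; for n=2 it is -1.)

1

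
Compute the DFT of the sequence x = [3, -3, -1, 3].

X[k] = Σ(n=0 to 3) x[n] · ω_4^(nk)
where ω_4 = e^(-2πi/4)

Computing each X[k]:
X[0] = 2
X[1] = 4+6i
X[2] = 2
X[3] = 4-6i

X = [2, 4+6i, 2, 4-6i]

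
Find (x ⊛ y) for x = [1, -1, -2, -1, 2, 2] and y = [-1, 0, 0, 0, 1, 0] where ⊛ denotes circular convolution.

(x ⊛ y)[n] = Σ(m=0 to 5) x[m] · y[(n-m) mod 6]

Computing each output sample:
(x ⊛ y)[0] = -3
(x ⊛ y)[1] = 0
(x ⊛ y)[2] = 4
(x ⊛ y)[3] = 3
(x ⊛ y)[4] = -1
(x ⊛ y)[5] = -3

x ⊛ y = [-3, 0, 4, 3, -1, -3]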